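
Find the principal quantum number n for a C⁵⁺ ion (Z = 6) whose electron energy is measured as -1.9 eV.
n = 16

The exact energy levels follow E_n = -13.6057 Z² / n² eV with Z = 6.

The measured value (-1.9 eV) is reported to only 2 significant figures, so we must test candidate n values and see which one matches to that precision.

Candidate energies:
  n = 14:  E = -13.6057 × 6² / 14² = -2.49901 eV
  n = 15:  E = -13.6057 × 6² / 15² = -2.17691 eV
  n = 16:  E = -13.6057 × 6² / 16² = -1.91330 eV  ← matches
  n = 17:  E = -13.6057 × 6² / 17² = -1.69483 eV
  n = 18:  E = -13.6057 × 6² / 18² = -1.51174 eV

Checking against the measurement of -1.9 eV (2 sig figs), only n = 16 agrees:
E_16 = -1.91330 eV, which rounds to -1.9 eV ✓

Therefore n = 16.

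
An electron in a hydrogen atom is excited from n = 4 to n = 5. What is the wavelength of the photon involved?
4050.06725 nm

First, find the transition energy using E_n = -13.6057 / n² eV:
E_4 = -13.6057 / 4² = -0.85035625000 eV
E_5 = -13.6057 / 5² = -0.54422800000 eV

Photon energy: |ΔE| = |E_5 - E_4| = 0.30612825000 eV

Convert to wavelength using E = hc/λ with hc = 1239.84 eV·nm:
λ = hc/E = 1239.84 eV·nm / 0.30612825000 eV
λ = 4050.06725 nm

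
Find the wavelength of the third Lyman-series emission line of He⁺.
24.300 nm

The lines of a series are numbered from the longest wavelength (smallest ΔE) outward; the third line is the transition from n = n_f + 3 to n_f.
The Lyman series has all transitions ending at n_f = 1.

For He⁺ (Z = 2), the third line (γ-line) is the jump from n = 4 to n = 1:
E_4 = -13.6057 × 2² / 4² = -3.40143 eV
E_1 = -13.6057 × 2² / 1² = -54.42280 eV
ΔE = E_4 - E_1 = 51.02137 eV

λ = hc/E = 1239.84 eV·nm / 51.02137 eV
λ = 24.300 nm

This is the γ-line of the Lyman series in He⁺.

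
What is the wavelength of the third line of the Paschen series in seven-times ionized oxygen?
17.09 nm

The lines of a series are numbered from the longest wavelength (smallest ΔE) outward; the third line is the transition from n = n_f + 3 to n_f.
The Paschen series has all transitions ending at n_f = 3.

For O⁷⁺ (Z = 8), the third line (γ-line) is the jump from n = 6 to n = 3:
E_6 = -13.6057 × 8² / 6² = -24.1879 eV
E_3 = -13.6057 × 8² / 3² = -96.7516 eV
ΔE = E_6 - E_3 = 72.5637 eV

λ = hc/E = 1239.84 eV·nm / 72.5637 eV
λ = 17.09 nm

This is the γ-line of the Paschen series in O⁷⁺.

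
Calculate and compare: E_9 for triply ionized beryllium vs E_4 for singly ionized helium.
He⁺ at n = 4 (E = -3.4014 eV)

Using E_n = -13.6057 Z² / n² eV:

Be³⁺ (Z = 4) at n = 9:
E = -13.6057 × 4² / 9² = -13.6057 × 16 / 81 = -2.6875457 eV

He⁺ (Z = 2) at n = 4:
E = -13.6057 × 2² / 4² = -13.6057 × 4 / 16 = -3.4014250 eV

Since -3.4014250 eV < -2.6875457 eV,
He⁺ at n = 4 is more tightly bound (requires more energy to ionize).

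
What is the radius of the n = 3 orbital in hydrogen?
0.4763 nm (or 4.7626 Å)

The Bohr radius formula is:
r_n = n² a₀ / Z

where a₀ = 0.0529177 nm is the Bohr radius.

For H (Z = 1) at n = 3:
r_3 = 3² × 0.0529177 nm / 1
r_3 = 9 × 0.0529177 nm / 1
r_3 = 0.47626 nm / 1
r_3 = 0.4763 nm

The electron orbits at approximately 0.4763 nm from the nucleus.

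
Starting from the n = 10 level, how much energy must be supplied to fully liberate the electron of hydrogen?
0.13606 eV

The ionization energy is the energy needed to remove the electron completely (n → ∞).

For hydrogen, E_n = -13.6057 eV / n².

At n = 10: E_10 = -13.6057 / 10² = -0.13605700 eV
At n = ∞: E_∞ = 0 eV

Ionization energy = E_∞ - E_10 = 0 - (-0.13605700) = 0.13605700 eV
Ionization energy ≈ 0.13606 eV

This is also called the binding energy of the electron in state n = 10.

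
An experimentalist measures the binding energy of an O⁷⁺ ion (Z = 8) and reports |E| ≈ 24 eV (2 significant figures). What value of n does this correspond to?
n = 6

The exact energy levels follow E_n = -13.6057 Z² / n² eV with Z = 8.

The measured value (-24 eV) is reported to only 2 significant figures, so we must test candidate n values and see which one matches to that precision.

Candidate energies:
  n = 4:  E = -13.6057 × 8² / 4² = -54.42280 eV
  n = 5:  E = -13.6057 × 8² / 5² = -34.83059 eV
  n = 6:  E = -13.6057 × 8² / 6² = -24.18791 eV  ← matches
  n = 7:  E = -13.6057 × 8² / 7² = -17.77071 eV
  n = 8:  E = -13.6057 × 8² / 8² = -13.60570 eV

Checking against the measurement of -24 eV (2 sig figs), only n = 6 agrees:
E_6 = -24.18791 eV, which rounds to -24 eV ✓

Therefore n = 6.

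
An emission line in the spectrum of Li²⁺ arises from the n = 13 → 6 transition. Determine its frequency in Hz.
6.47e+14 Hz

First, find the transition energy:
E_13 = -13.6057 × 3² / 13² = -0.72456 eV
E_6 = -13.6057 × 3² / 6² = -3.40143 eV
|ΔE| = |E_6 - E_13| = 2.67687 eV

Convert to Joules: E = 2.67687 eV × (1.602177 × 10⁻¹⁹ J/eV) = 4.2888e-19 J

Using E = hf:
f = E/h = 4.2888e-19 J / (6.62607 × 10⁻³⁴ J·s)
f = 6.47e+14 Hz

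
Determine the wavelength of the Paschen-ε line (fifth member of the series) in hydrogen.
954.34 nm

The lines of a series are numbered from the longest wavelength (smallest ΔE) outward; the fifth line is the transition from n = n_f + 5 to n_f.
The Paschen series has all transitions ending at n_f = 3.

For H, the fifth line (ε-line) is the jump from n = 8 to n = 3:
E_8 = -13.6057 / 8² = -0.212589 eV
E_3 = -13.6057 / 3² = -1.511744 eV
ΔE = E_8 - E_3 = 1.299155 eV

λ = hc/E = 1239.84 eV·nm / 1.299155 eV
λ = 954.34 nm

This is the ε-line of the Paschen series in H.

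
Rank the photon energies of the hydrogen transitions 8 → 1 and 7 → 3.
8 → 1

Calculate the energy for each transition:

Transition 8 → 1:
ΔE₁ = |E_1 - E_8| = |-13.6057/1² - (-13.6057/8²)|
ΔE₁ = |-13.60570000 - (-0.21258906)| = 13.39311 eV

Transition 7 → 3:
ΔE₂ = |E_3 - E_7| = |-13.6057/3² - (-13.6057/7²)|
ΔE₂ = |-1.51174444 - (-0.27766735)| = 1.23408 eV

Since 13.39311 eV > 1.23408 eV, the transition 8 → 1 emits the more energetic photon.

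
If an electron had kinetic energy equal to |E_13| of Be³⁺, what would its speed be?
6.73e+05 m/s (or 0.224535% of c)

The binding energy at n = 13 for Be³⁺ is:
E_13 = -13.6057 × 4²/13² = -1.28811361 eV
|E_13| = 1.28811361 eV

Convert to Joules:
KE = 1.28811361 eV × (1.602177 × 10⁻¹⁹ J/eV) = 2.0638e-19 J

Using KE = ½mv²:
v = √(2·KE/m_e)
v = √(2 × 2.0638e-19 J / 9.10938 × 10⁻³¹ kg)
v = 6.73e+05 m/s

This is approximately 0.224535% the speed of light.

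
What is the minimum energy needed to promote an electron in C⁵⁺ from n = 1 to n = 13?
486.906944 eV

The energy levels of a hydrogen-like atom are E_n = -13.6057 Z² eV / n².

Energy at n = 1: E_1 = -13.6057 × 6² / 1² = -489.805200000 eV
Energy at n = 13: E_13 = -13.6057 × 6² / 13² = -2.898255621 eV

The excitation energy is the difference:
ΔE = E_13 - E_1
ΔE = -2.898255621 - (-489.805200000)
ΔE = 486.906944 eV

Since this is positive, energy must be absorbed (photon absorption).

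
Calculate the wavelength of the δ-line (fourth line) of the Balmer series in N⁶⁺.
8.37 nm

The lines of a series are numbered from the longest wavelength (smallest ΔE) outward; the fourth line is the transition from n = n_f + 4 to n_f.
The Balmer series has all transitions ending at n_f = 2.

For N⁶⁺ (Z = 7), the fourth line (δ-line) is the jump from n = 6 to n = 2:
E_6 = -13.6057 × 7² / 6² = -18.5189 eV
E_2 = -13.6057 × 7² / 2² = -166.6698 eV
ΔE = E_6 - E_2 = 148.1509 eV

λ = hc/E = 1239.84 eV·nm / 148.1509 eV
λ = 8.37 nm

This is the δ-line of the Balmer series in N⁶⁺.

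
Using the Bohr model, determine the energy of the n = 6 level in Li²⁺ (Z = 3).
-3.401425 eV

For hydrogen-like ions, the energy levels scale with Z²:
E_n = -13.6057 Z² / n² eV

For Li²⁺ (Z = 3) at n = 6:
E_6 = -13.6057 × 3² / 6²
E_6 = -13.6057 × 9 / 36
E_6 = -122.4513 / 36
E_6 = -3.401425 eV

The energy is 9 times more negative than hydrogen at the same n due to the stronger nuclear charge.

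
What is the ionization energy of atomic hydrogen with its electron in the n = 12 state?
0.094484 eV

The ionization energy is the energy needed to remove the electron completely (n → ∞).

For hydrogen, E_n = -13.6057 eV / n².

At n = 12: E_12 = -13.6057 / 12² = -0.094484028 eV
At n = ∞: E_∞ = 0 eV

Ionization energy = E_∞ - E_12 = 0 - (-0.094484028) = 0.094484028 eV
Ionization energy ≈ 0.094484 eV

This is also called the binding energy of the electron in state n = 12.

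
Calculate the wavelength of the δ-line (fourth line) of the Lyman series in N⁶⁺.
1.93721 nm

The lines of a series are numbered from the longest wavelength (smallest ΔE) outward; the fourth line is the transition from n = n_f + 4 to n_f.
The Lyman series has all transitions ending at n_f = 1.

For N⁶⁺ (Z = 7), the fourth line (δ-line) is the jump from n = 5 to n = 1:
E_5 = -13.6057 × 7² / 5² = -26.6671720 eV
E_1 = -13.6057 × 7² / 1² = -666.6793000 eV
ΔE = E_5 - E_1 = 640.0121280 eV

λ = hc/E = 1239.84 eV·nm / 640.0121280 eV
λ = 1.93721 nm

This is the δ-line of the Lyman series in N⁶⁺.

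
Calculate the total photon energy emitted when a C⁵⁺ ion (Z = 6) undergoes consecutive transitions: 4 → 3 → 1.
459.192 eV

The energy levels of C⁵⁺ are E_n = -13.6057 × 6² / n² eV.

First transition (4 → 3):
ΔE₁ = |E_3 - E_4|
ΔE₁ = |-54.422800000 - (-30.612825000)| = 23.809975 eV

Second transition (3 → 1):
ΔE₂ = |E_1 - E_3|
ΔE₂ = |-489.805200000 - (-54.422800000)| = 435.382400 eV

Total energy released:
E_total = ΔE₁ + ΔE₂ = 23.809975 + 435.382400 = 459.192 eV

Note: This equals the direct transition 4 → 1: 459.192 eV ✓
Energy is conserved regardless of the path taken.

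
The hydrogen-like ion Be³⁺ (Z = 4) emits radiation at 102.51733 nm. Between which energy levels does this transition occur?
n = 12 → n = 4

First, find the photon energy from the wavelength (hc = 1239.84 eV·nm):
E = hc/λ = 1239.84 eV·nm / 102.51733 nm = 12.093955 eV

The energy levels of Be³⁺ satisfy E_n = -13.6057 × 4² / n² eV, so an emission n_i → n_f releases
ΔE = 13.6057 × 4² × (1/n_f² − 1/n_i²) eV.

Setting ΔE equal to the photon energy:
1/n_f² − 1/n_i² = 12.093955 / (13.6057 × 4²) = 0.055555553

Since 1/n_i² must be positive, we need 1/n_f² > 0.055555553, i.e. n_f ≤ 4. For each allowed n_f, solve n_i = (1/n_f² − 0.055555553)^(−1/2) and check whether it is a whole number:
  n_f = 1: 1/n_i² = 1.000000000 − 0.055555553 = 0.944444447 → n_i = 1.029  (not an integer) ✗
  n_f = 2: 1/n_i² = 0.250000000 − 0.055555553 = 0.194444447 → n_i = 2.268  (not an integer) ✗
  n_f = 3: 1/n_i² = 0.111111111 − 0.055555553 = 0.055555558 → n_i = 4.243  (not an integer) ✗
  n_f = 4: 1/n_i² = 0.062500000 − 0.055555553 = 0.006944447 → n_i = 12.000  → integer, n_i = 12 ✓

Only n_f = 4 gives an integer upper level, n_i = 12.

The transition is from n = 12 to n = 4 (emission).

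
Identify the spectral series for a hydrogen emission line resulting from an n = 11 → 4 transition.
Brackett series

The spectral series in hydrogen are named based on the final (lower) energy level:
- Lyman series: n_final = 1 (ultraviolet)
- Balmer series: n_final = 2 (visible/near-UV)
- Paschen series: n_final = 3 (infrared)
- Brackett series: n_final = 4 (infrared)
- Pfund series: n_final = 5 (far infrared)

Since this transition ends at n = 4, it belongs to the Brackett series.

For reference, this 11 → 4 line has photon energy
ΔE = 13.6057 eV × (1/4² - 1/11²) = 0.73791245 eV,
corresponding to wavelength λ = hc/ΔE = 1239.84 eV·nm / 0.73791245 eV = 1680.20 nm in the infrared region.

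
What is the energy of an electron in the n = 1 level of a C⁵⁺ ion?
-489.81 eV

For hydrogen-like ions, the energy levels scale with Z²:
E_n = -13.6057 Z² / n² eV

For C⁵⁺ (Z = 6) at n = 1:
E_1 = -13.6057 × 6² / 1²
E_1 = -13.6057 × 36 / 1
E_1 = -489.8052 / 1
E_1 = -489.81 eV

The energy is 36 times more negative than hydrogen at the same n due to the stronger nuclear charge.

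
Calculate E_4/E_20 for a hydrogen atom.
25.000

Using E_n = -13.6057 Z² / n² eV with Z = 1:

E_4 = -13.6057 / 4² = -13.6057 / 16 = -0.850356250 eV
E_20 = -13.6057 / 20² = -13.6057 / 400 = -0.034014250 eV

The ratio is:
E_4/E_20 = (-0.850356250) / (-0.034014250)
E_4/E_20 = (-13.6057/16) / (-13.6057/400)
E_4/E_20 = 400/16
E_4/E_20 = 25.000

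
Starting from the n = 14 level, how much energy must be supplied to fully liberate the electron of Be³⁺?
1.11067 eV

The ionization energy is the energy needed to remove the electron completely (n → ∞).

For a hydrogen-like ion with Z = 4, E_n = -13.6057 Z² / n² eV.

At n = 14: E_14 = -13.6057 × 4² / 14² = -1.11066939 eV
At n = ∞: E_∞ = 0 eV

Ionization energy = E_∞ - E_14 = 0 - (-1.11066939) = 1.11066939 eV
Ionization energy ≈ 1.11067 eV

This is also called the binding energy of the electron in state n = 14.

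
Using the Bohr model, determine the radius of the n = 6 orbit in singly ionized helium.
0.952519 nm (or 9.525190 Å)

The Bohr radius formula is:
r_n = n² a₀ / Z

where a₀ = 0.052917721 nm is the Bohr radius.

For He⁺ (Z = 2) at n = 6:
r_6 = 6² × 0.052917721 nm / 2
r_6 = 36 × 0.052917721 nm / 2
r_6 = 1.9050380 nm / 2
r_6 = 0.952519 nm

The electron orbits at approximately 0.952519 nm from the nucleus.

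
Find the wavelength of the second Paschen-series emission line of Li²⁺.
142.385177 nm

The lines of a series are numbered from the longest wavelength (smallest ΔE) outward; the second line is the transition from n = n_f + 2 to n_f.
The Paschen series has all transitions ending at n_f = 3.

For Li²⁺ (Z = 3), the second line (β-line) is the jump from n = 5 to n = 3:
E_5 = -13.6057 × 3² / 5² = -4.8980520000 eV
E_3 = -13.6057 × 3² / 3² = -13.6057000000 eV
ΔE = E_5 - E_3 = 8.7076480000 eV

λ = hc/E = 1239.84 eV·nm / 8.7076480000 eV
λ = 142.385177 nm

This is the β-line of the Paschen series in Li²⁺.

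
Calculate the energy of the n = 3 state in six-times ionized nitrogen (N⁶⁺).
-74.08 eV

For hydrogen-like ions, the energy levels scale with Z²:
E_n = -13.6057 Z² / n² eV

For N⁶⁺ (Z = 7) at n = 3:
E_3 = -13.6057 × 7² / 3²
E_3 = -13.6057 × 49 / 9
E_3 = -666.6793 / 9
E_3 = -74.08 eV

The energy is 49 times more negative than hydrogen at the same n due to the stronger nuclear charge.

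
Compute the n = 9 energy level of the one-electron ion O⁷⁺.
-10.7502 eV

For hydrogen-like ions, the energy levels scale with Z²:
E_n = -13.6057 Z² / n² eV

For O⁷⁺ (Z = 8) at n = 9:
E_9 = -13.6057 × 8² / 9²
E_9 = -13.6057 × 64 / 81
E_9 = -870.7648 / 81
E_9 = -10.7502 eV

The energy is 64 times more negative than hydrogen at the same n due to the stronger nuclear charge.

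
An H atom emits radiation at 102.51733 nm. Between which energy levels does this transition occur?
n = 3 → n = 1

First, find the photon energy from the wavelength (hc = 1239.84 eV·nm):
E = hc/λ = 1239.84 eV·nm / 102.51733 nm = 12.093955 eV

The energy levels of hydrogen satisfy E_n = -13.6057 / n² eV, so an emission n_i → n_f releases
ΔE = 13.6057 × (1/n_f² − 1/n_i²) eV.

Setting ΔE equal to the photon energy:
1/n_f² − 1/n_i² = 12.093955 / 13.6057 = 0.88888885

Since 1/n_i² must be positive, we need 1/n_f² > 0.88888885, i.e. n_f ≤ 1. For each allowed n_f, solve n_i = (1/n_f² − 0.88888885)^(−1/2) and check whether it is a whole number:
  n_f = 1: 1/n_i² = 1.00000000 − 0.88888885 = 0.11111115 → n_i = 3.000  → integer, n_i = 3 ✓

Only n_f = 1 gives an integer upper level, n_i = 3.

The transition is from n = 3 to n = 1 (emission).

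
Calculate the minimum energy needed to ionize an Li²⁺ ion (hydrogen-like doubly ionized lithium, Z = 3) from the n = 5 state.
4.8981 eV

The ionization energy is the energy needed to remove the electron completely (n → ∞).

For a hydrogen-like ion with Z = 3, E_n = -13.6057 Z² / n² eV.

At n = 5: E_5 = -13.6057 × 3² / 5² = -4.8980520 eV
At n = ∞: E_∞ = 0 eV

Ionization energy = E_∞ - E_5 = 0 - (-4.8980520) = 4.8980520 eV
Ionization energy ≈ 4.8981 eV

This is also called the binding energy of the electron in state n = 5.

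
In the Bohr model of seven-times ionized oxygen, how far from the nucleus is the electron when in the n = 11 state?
0.800381 nm (or 8.003805 Å)

The Bohr radius formula is:
r_n = n² a₀ / Z

where a₀ = 0.052917721 nm is the Bohr radius.

For O⁷⁺ (Z = 8) at n = 11:
r_11 = 11² × 0.052917721 nm / 8
r_11 = 121 × 0.052917721 nm / 8
r_11 = 6.4030442 nm / 8
r_11 = 0.800381 nm

The electron orbits at approximately 0.800381 nm from the nucleus.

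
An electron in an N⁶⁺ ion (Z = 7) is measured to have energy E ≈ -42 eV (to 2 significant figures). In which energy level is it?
n = 4

The exact energy levels follow E_n = -13.6057 Z² / n² eV with Z = 7.

The measured value (-42 eV) is reported to only 2 significant figures, so we must test candidate n values and see which one matches to that precision.

Candidate energies:
  n = 2:  E = -13.6057 × 7² / 2² = -166.66983 eV
  n = 3:  E = -13.6057 × 7² / 3² = -74.07548 eV
  n = 4:  E = -13.6057 × 7² / 4² = -41.66746 eV  ← matches
  n = 5:  E = -13.6057 × 7² / 5² = -26.66717 eV
  n = 6:  E = -13.6057 × 7² / 6² = -18.51887 eV

Checking against the measurement of -42 eV (2 sig figs), only n = 4 agrees:
E_4 = -41.66746 eV, which rounds to -42 eV ✓

Therefore n = 4.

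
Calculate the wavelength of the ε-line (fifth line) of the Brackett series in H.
1816.92248 nm

The lines of a series are numbered from the longest wavelength (smallest ΔE) outward; the fifth line is the transition from n = n_f + 5 to n_f.
The Brackett series has all transitions ending at n_f = 4.

For H, the fifth line (ε-line) is the jump from n = 9 to n = 4:
E_9 = -13.6057 / 9² = -0.16797160494 eV
E_4 = -13.6057 / 4² = -0.85035625000 eV
ΔE = E_9 - E_4 = 0.68238464506 eV

λ = hc/E = 1239.84 eV·nm / 0.68238464506 eV
λ = 1816.92248 nm

This is the ε-line of the Brackett series in H.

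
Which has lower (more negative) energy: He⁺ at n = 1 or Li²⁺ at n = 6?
He⁺ at n = 1 (E = -54.42280 eV)

Using E_n = -13.6057 Z² / n² eV:

He⁺ (Z = 2) at n = 1:
E = -13.6057 × 2² / 1² = -13.6057 × 4 / 1 = -54.42280000 eV

Li²⁺ (Z = 3) at n = 6:
E = -13.6057 × 3² / 6² = -13.6057 × 9 / 36 = -3.40142500 eV

Since -54.42280000 eV < -3.40142500 eV,
He⁺ at n = 1 is more tightly bound (requires more energy to ionize).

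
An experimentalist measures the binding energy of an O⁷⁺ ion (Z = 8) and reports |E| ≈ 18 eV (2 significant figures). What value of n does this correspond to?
n = 7

The exact energy levels follow E_n = -13.6057 Z² / n² eV with Z = 8.

The measured value (-18 eV) is reported to only 2 significant figures, so we must test candidate n values and see which one matches to that precision.

Candidate energies:
  n = 5:  E = -13.6057 × 8² / 5² = -34.83059 eV
  n = 6:  E = -13.6057 × 8² / 6² = -24.18791 eV
  n = 7:  E = -13.6057 × 8² / 7² = -17.77071 eV  ← matches
  n = 8:  E = -13.6057 × 8² / 8² = -13.60570 eV
  n = 9:  E = -13.6057 × 8² / 9² = -10.75018 eV

Checking against the measurement of -18 eV (2 sig figs), only n = 7 agrees:
E_7 = -17.77071 eV, which rounds to -18 eV ✓

Therefore n = 7.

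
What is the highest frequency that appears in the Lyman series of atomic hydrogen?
3.29e+15 Hz

The series limit corresponds to the transition from n = ∞ to n = 1.
This is the highest energy (shortest wavelength) transition in the Lyman series.

E_∞ = 0 eV
E_1 = -13.6057 / 1² = -13.605700 eV

Energy at series limit:
ΔE = E_∞ - E_1 = 0 - (-13.605700) = 13.605700 eV
E = 13.605700 eV × (1.602177 × 10⁻¹⁹ J/eV) = 2.1799e-18 J
f = E/h = 2.1799e-18 J / (6.62607 × 10⁻³⁴ J·s) = 3.29e+15 Hz

This energy equals the ionization energy from the n = 1 state of hydrogen.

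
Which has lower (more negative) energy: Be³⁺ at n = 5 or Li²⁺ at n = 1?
Li²⁺ at n = 1 (E = -122.45130 eV)

Using E_n = -13.6057 Z² / n² eV:

Be³⁺ (Z = 4) at n = 5:
E = -13.6057 × 4² / 5² = -13.6057 × 16 / 25 = -8.70764800 eV

Li²⁺ (Z = 3) at n = 1:
E = -13.6057 × 3² / 1² = -13.6057 × 9 / 1 = -122.45130000 eV

Since -122.45130000 eV < -8.70764800 eV,
Li²⁺ at n = 1 is more tightly bound (requires more energy to ionize).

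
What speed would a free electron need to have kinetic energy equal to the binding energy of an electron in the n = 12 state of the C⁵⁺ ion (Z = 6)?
1.094e+06 m/s (or 0.36% of c)

The binding energy at n = 12 for C⁵⁺ is:
E_12 = -13.6057 × 6²/12² = -3.401425 eV
|E_12| = 3.401425 eV

Convert to Joules:
KE = 3.401425 eV × (1.602177 × 10⁻¹⁹ J/eV) = 5.44968e-19 J

Using KE = ½mv²:
v = √(2·KE/m_e)
v = √(2 × 5.44968e-19 J / 9.10938 × 10⁻³¹ kg)
v = 1.094e+06 m/s

This is approximately 0.36% the speed of light.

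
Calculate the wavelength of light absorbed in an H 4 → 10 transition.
1735.743 nm

First, find the transition energy using E_n = -13.6057 / n² eV:
E_4 = -13.6057 / 4² = -0.850356250 eV
E_10 = -13.6057 / 10² = -0.136057000 eV

Photon energy: |ΔE| = |E_10 - E_4| = 0.714299250 eV

Convert to wavelength using E = hc/λ with hc = 1239.84 eV·nm:
λ = hc/E = 1239.84 eV·nm / 0.714299250 eV
λ = 1735.743 nm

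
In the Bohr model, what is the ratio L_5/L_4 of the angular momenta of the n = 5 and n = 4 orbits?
1.25

In the Bohr model, L_n = nℏ, so the ratio is purely the ratio of quantum numbers:

L_5/L_4 = 5ℏ / 4ℏ = 5/4 = 1.25

The angular momentum scales linearly with n.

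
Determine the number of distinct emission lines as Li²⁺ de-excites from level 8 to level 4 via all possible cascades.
10

The electron can occupy levels n = 4, 5, ..., 8 during de-excitation — that is m = 8 - 4 + 1 = 5 distinct levels.

The number of distinct spectral lines equals the number of ways to choose 2 of these m levels (each pair gives one possible emission transition):

Number of lines = m(m-1)/2 = 5×4/2 = 10

These correspond to all possible transitions between the 5 levels:
8 → 7, 8 → 6, 8 → 5, 8 → 4, 7 → 6, 7 → 5, 7 → 4, 6 → 5...

Each transition produces a photon with a unique energy (and thus wavelength). This count does not depend on Z.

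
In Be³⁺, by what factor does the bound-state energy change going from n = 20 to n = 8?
6.250000

Using E_n = -13.6057 Z² / n² eV with Z = 4:

E_8 = -13.6057 × 4² / 8² = -217.6912 / 64 = -3.401425000000 eV
E_20 = -13.6057 × 4² / 20² = -217.6912 / 400 = -0.544228000000 eV

The ratio is:
E_8/E_20 = (-3.401425000000) / (-0.544228000000)
E_8/E_20 = (-217.6912/64) / (-217.6912/400)
E_8/E_20 = 400/64
E_8/E_20 = 6.250000
(Note: the Z² factors cancel in the ratio.)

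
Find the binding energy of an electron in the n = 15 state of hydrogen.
0.06047 eV

The ionization energy is the energy needed to remove the electron completely (n → ∞).

For hydrogen, E_n = -13.6057 eV / n².

At n = 15: E_15 = -13.6057 / 15² = -0.06046978 eV
At n = ∞: E_∞ = 0 eV

Ionization energy = E_∞ - E_15 = 0 - (-0.06046978) = 0.06046978 eV
Ionization energy ≈ 0.06047 eV

This is also called the binding energy of the electron in state n = 15.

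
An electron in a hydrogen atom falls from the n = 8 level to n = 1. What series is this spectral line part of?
Lyman series

The spectral series in hydrogen are named based on the final (lower) energy level:
- Lyman series: n_final = 1 (ultraviolet)
- Balmer series: n_final = 2 (visible/near-UV)
- Paschen series: n_final = 3 (infrared)
- Brackett series: n_final = 4 (infrared)
- Pfund series: n_final = 5 (far infrared)

Since this transition ends at n = 1, it belongs to the Lyman series.

For reference, this 8 → 1 line has photon energy
ΔE = 13.6057 eV × (1/1² - 1/8²) = 13.393111 eV,
corresponding to wavelength λ = hc/ΔE = 1239.84 eV·nm / 13.393111 eV = 92.5730 nm in the ultraviolet region.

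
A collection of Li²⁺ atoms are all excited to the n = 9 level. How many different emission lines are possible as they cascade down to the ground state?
36

The electron can occupy levels n = 1, 2, ..., 9 during de-excitation — that is m = 9 - 1 + 1 = 9 distinct levels.

The number of distinct spectral lines equals the number of ways to choose 2 of these m levels (each pair gives one possible emission transition):

Number of lines = m(m-1)/2 = 9×8/2 = 36

These correspond to all possible transitions between the 9 levels:
9 → 8, 9 → 7, 9 → 6, 9 → 5, 9 → 4, 9 → 3, 9 → 2, 9 → 1...

Each transition produces a photon with a unique energy (and thus wavelength). This count does not depend on Z.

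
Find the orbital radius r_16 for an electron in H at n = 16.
13.546937 nm (or 135.469366 Å)

The Bohr radius formula is:
r_n = n² a₀ / Z

where a₀ = 0.052917721 nm is the Bohr radius.

For H (Z = 1) at n = 16:
r_16 = 16² × 0.052917721 nm / 1
r_16 = 256 × 0.052917721 nm / 1
r_16 = 13.5469366 nm / 1
r_16 = 13.546937 nm

The electron orbits at approximately 13.546937 nm from the nucleus.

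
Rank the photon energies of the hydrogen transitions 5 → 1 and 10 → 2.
5 → 1

Calculate the energy for each transition:

Transition 5 → 1:
ΔE₁ = |E_1 - E_5| = |-13.6057/1² - (-13.6057/5²)|
ΔE₁ = |-13.605700000000 - (-0.544228000000)| = 13.061472000 eV

Transition 10 → 2:
ΔE₂ = |E_2 - E_10| = |-13.6057/2² - (-13.6057/10²)|
ΔE₂ = |-3.401425000000 - (-0.136057000000)| = 3.265368000 eV

Since 13.061472000 eV > 3.265368000 eV, the transition 5 → 1 emits the more energetic photon.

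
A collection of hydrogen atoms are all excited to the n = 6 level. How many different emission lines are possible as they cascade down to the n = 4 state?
3

The electron can occupy levels n = 4, 5, ..., 6 during de-excitation — that is m = 6 - 4 + 1 = 3 distinct levels.

The number of distinct spectral lines equals the number of ways to choose 2 of these m levels (each pair gives one possible emission transition):

Number of lines = m(m-1)/2 = 3×2/2 = 3

These correspond to all possible transitions between the 3 levels:
6 → 5, 6 → 4, 5 → 4

Each transition produces a photon with a unique energy (and thus wavelength). This count does not depend on Z.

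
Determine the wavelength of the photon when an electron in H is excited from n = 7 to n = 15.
5708.35118 nm

First, find the transition energy using E_n = -13.6057 / n² eV:
E_7 = -13.6057 / 7² = -0.27766734694 eV
E_15 = -13.6057 / 15² = -0.06046977778 eV

Photon energy: |ΔE| = |E_15 - E_7| = 0.21719756916 eV

Convert to wavelength using E = hc/λ with hc = 1239.84 eV·nm:
λ = hc/E = 1239.84 eV·nm / 0.21719756916 eV
λ = 5708.35118 nm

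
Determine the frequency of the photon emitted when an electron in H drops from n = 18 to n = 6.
8.12307e+13 Hz

First, find the transition energy:
E_18 = -13.6057 / 18² = -0.041992901 eV
E_6 = -13.6057 / 6² = -0.377936111 eV
|ΔE| = |E_6 - E_18| = 0.335943210 eV

Convert to Joules: E = 0.335943210 eV × (1.602177 × 10⁻¹⁹ J/eV) = 5.3824048e-20 J

Using E = hf:
f = E/h = 5.3824048e-20 J / (6.62607 × 10⁻³⁴ J·s)
f = 8.12307e+13 Hz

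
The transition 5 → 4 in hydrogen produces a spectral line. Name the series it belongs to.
Brackett series

The spectral series in hydrogen are named based on the final (lower) energy level:
- Lyman series: n_final = 1 (ultraviolet)
- Balmer series: n_final = 2 (visible/near-UV)
- Paschen series: n_final = 3 (infrared)
- Brackett series: n_final = 4 (infrared)
- Pfund series: n_final = 5 (far infrared)

Since this transition ends at n = 4, it belongs to the Brackett series.

For reference, this 5 → 4 line has photon energy
ΔE = 13.6057 eV × (1/4² - 1/5²) = 0.3061282500 eV,
corresponding to wavelength λ = hc/ΔE = 1239.84 eV·nm / 0.3061282500 eV = 4050.0673 nm in the infrared region.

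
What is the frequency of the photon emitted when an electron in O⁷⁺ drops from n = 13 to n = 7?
3.05108e+15 Hz

First, find the transition energy:
E_13 = -13.6057 × 8² / 13² = -5.1524544 eV
E_7 = -13.6057 × 8² / 7² = -17.7707102 eV
|ΔE| = |E_7 - E_13| = 12.6182558 eV

Convert to Joules: E = 12.6182558 eV × (1.602177 × 10⁻¹⁹ J/eV) = 2.0216679e-18 J

Using E = hf:
f = E/h = 2.0216679e-18 J / (6.62607 × 10⁻³⁴ J·s)
f = 3.05108e+15 Hz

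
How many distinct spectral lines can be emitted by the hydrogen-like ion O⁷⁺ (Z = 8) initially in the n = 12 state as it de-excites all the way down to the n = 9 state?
6

The electron can occupy levels n = 9, 10, ..., 12 during de-excitation — that is m = 12 - 9 + 1 = 4 distinct levels.

The number of distinct spectral lines equals the number of ways to choose 2 of these m levels (each pair gives one possible emission transition):

Number of lines = m(m-1)/2 = 4×3/2 = 6

These correspond to all possible transitions between the 4 levels:
12 → 11, 12 → 10, 12 → 9, 11 → 10, 11 → 9, 10 → 9

Each transition produces a photon with a unique energy (and thus wavelength). This count does not depend on Z.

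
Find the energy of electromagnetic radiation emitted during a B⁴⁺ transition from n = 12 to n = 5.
11.243599 eV

The energy levels are E_n = -13.6057 Z² eV / n².

Energy at n = 12: E_12 = -13.6057 × 5² / 12² = -2.362100694 eV
Energy at n = 5: E_5 = -13.6057 × 5² / 5² = -13.605700000 eV

For emission (electron falling to lower state), the photon energy is:
E_photon = E_12 - E_5 = |-2.362100694 - (-13.605700000)|
E_photon = 11.243599 eV

This energy is carried away by the emitted photon.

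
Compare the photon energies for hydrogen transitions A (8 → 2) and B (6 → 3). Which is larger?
8 → 2

Calculate the energy for each transition:

Transition 8 → 2:
ΔE₁ = |E_2 - E_8| = |-13.6057/2² - (-13.6057/8²)|
ΔE₁ = |-3.401425000 - (-0.212589063)| = 3.188836 eV

Transition 6 → 3:
ΔE₂ = |E_3 - E_6| = |-13.6057/3² - (-13.6057/6²)|
ΔE₂ = |-1.511744444 - (-0.377936111)| = 1.133808 eV

Since 3.188836 eV > 1.133808 eV, the transition 8 → 2 emits the more energetic photon.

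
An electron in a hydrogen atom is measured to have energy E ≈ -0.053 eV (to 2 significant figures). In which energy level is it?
n = 16

The exact energy levels follow E_n = -13.6057 eV / n².

The measured value (-0.053 eV) is reported to only 2 significant figures, so we must test candidate n values and see which one matches to that precision.

Candidate energies:
  n = 14:  E = -13.6057/14² = -0.06942 eV
  n = 15:  E = -13.6057/15² = -0.06047 eV
  n = 16:  E = -13.6057/16² = -0.05315 eV  ← matches
  n = 17:  E = -13.6057/17² = -0.04708 eV
  n = 18:  E = -13.6057/18² = -0.04199 eV

Checking against the measurement of -0.053 eV (2 sig figs), only n = 16 agrees:
E_16 = -0.05315 eV, which rounds to -0.053 eV ✓

Therefore n = 16.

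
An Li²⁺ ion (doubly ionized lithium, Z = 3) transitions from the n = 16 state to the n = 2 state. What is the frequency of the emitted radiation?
7.28649e+15 Hz

First, find the transition energy:
E_16 = -13.6057 × 3² / 16² = -0.4783254 eV
E_2 = -13.6057 × 3² / 2² = -30.6128250 eV
|ΔE| = |E_2 - E_16| = 30.1344996 eV

Convert to Joules: E = 30.1344996 eV × (1.602177 × 10⁻¹⁹ J/eV) = 4.8280802e-18 J

Using E = hf:
f = E/h = 4.8280802e-18 J / (6.62607 × 10⁻³⁴ J·s)
f = 7.28649e+15 Hz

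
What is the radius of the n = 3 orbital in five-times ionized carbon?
0.0794 nm (or 0.7938 Å)

The Bohr radius formula is:
r_n = n² a₀ / Z

where a₀ = 0.0529177 nm is the Bohr radius.

For C⁵⁺ (Z = 6) at n = 3:
r_3 = 3² × 0.0529177 nm / 6
r_3 = 9 × 0.0529177 nm / 6
r_3 = 0.47626 nm / 6
r_3 = 0.0794 nm

The electron orbits at approximately 0.0794 nm from the nucleus.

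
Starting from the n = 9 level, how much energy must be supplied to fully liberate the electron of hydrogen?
0.17 eV

The ionization energy is the energy needed to remove the electron completely (n → ∞).

For hydrogen, E_n = -13.6057 eV / n².

At n = 9: E_9 = -13.6057 / 9² = -0.16797 eV
At n = ∞: E_∞ = 0 eV

Ionization energy = E_∞ - E_9 = 0 - (-0.16797) = 0.16797 eV
Ionization energy ≈ 0.17 eV

This is also called the binding energy of the electron in state n = 9.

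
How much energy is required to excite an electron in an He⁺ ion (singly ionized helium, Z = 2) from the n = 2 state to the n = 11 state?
13.1559 eV

The energy levels of a hydrogen-like atom are E_n = -13.6057 Z² eV / n².

Energy at n = 2: E_2 = -13.6057 × 2² / 2² = -13.6057000 eV
Energy at n = 11: E_11 = -13.6057 × 2² / 11² = -0.4497752 eV

The excitation energy is the difference:
ΔE = E_11 - E_2
ΔE = -0.4497752 - (-13.6057000)
ΔE = 13.1559 eV

Since this is positive, energy must be absorbed (photon absorption).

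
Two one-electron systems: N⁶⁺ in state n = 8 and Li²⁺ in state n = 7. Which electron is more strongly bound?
N⁶⁺ at n = 8 (E = -10.4169 eV)

Using E_n = -13.6057 Z² / n² eV:

N⁶⁺ (Z = 7) at n = 8:
E = -13.6057 × 7² / 8² = -13.6057 × 49 / 64 = -10.4168641 eV

Li²⁺ (Z = 3) at n = 7:
E = -13.6057 × 3² / 7² = -13.6057 × 9 / 49 = -2.4990061 eV

Since -10.4168641 eV < -2.4990061 eV,
N⁶⁺ at n = 8 is more tightly bound (requires more energy to ionize).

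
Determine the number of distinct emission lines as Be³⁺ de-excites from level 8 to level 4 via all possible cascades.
10

The electron can occupy levels n = 4, 5, ..., 8 during de-excitation — that is m = 8 - 4 + 1 = 5 distinct levels.

The number of distinct spectral lines equals the number of ways to choose 2 of these m levels (each pair gives one possible emission transition):

Number of lines = m(m-1)/2 = 5×4/2 = 10

These correspond to all possible transitions between the 5 levels:
8 → 7, 8 → 6, 8 → 5, 8 → 4, 7 → 6, 7 → 5, 7 → 4, 6 → 5...

Each transition produces a photon with a unique energy (and thus wavelength). This count does not depend on Z.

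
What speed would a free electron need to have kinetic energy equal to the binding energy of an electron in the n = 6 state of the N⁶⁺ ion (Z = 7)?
2.552e+06 m/s (or 0.851% of c)

The binding energy at n = 6 for N⁶⁺ is:
E_6 = -13.6057 × 7²/6² = -18.51887 eV
|E_6| = 18.51887 eV

Convert to Joules:
KE = 18.51887 eV × (1.602177 × 10⁻¹⁹ J/eV) = 2.96705e-18 J

Using KE = ½mv²:
v = √(2·KE/m_e)
v = √(2 × 2.96705e-18 J / 9.10938 × 10⁻³¹ kg)
v = 2.552e+06 m/s

This is approximately 0.851% the speed of light.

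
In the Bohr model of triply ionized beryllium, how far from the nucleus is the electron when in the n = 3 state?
0.119065 nm (or 1.190649 Å)

The Bohr radius formula is:
r_n = n² a₀ / Z

where a₀ = 0.052917721 nm is the Bohr radius.

For Be³⁺ (Z = 4) at n = 3:
r_3 = 3² × 0.052917721 nm / 4
r_3 = 9 × 0.052917721 nm / 4
r_3 = 0.4762595 nm / 4
r_3 = 0.119065 nm

The electron orbits at approximately 0.119065 nm from the nucleus.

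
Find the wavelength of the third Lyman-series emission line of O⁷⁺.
1.52 nm

The lines of a series are numbered from the longest wavelength (smallest ΔE) outward; the third line is the transition from n = n_f + 3 to n_f.
The Lyman series has all transitions ending at n_f = 1.

For O⁷⁺ (Z = 8), the third line (γ-line) is the jump from n = 4 to n = 1:
E_4 = -13.6057 × 8² / 4² = -54.4228 eV
E_1 = -13.6057 × 8² / 1² = -870.7648 eV
ΔE = E_4 - E_1 = 816.3420 eV

λ = hc/E = 1239.84 eV·nm / 816.3420 eV
λ = 1.52 nm

This is the γ-line of the Lyman series in O⁷⁺.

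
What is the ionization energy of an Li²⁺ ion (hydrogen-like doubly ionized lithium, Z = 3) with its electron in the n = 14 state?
0.624752 eV

The ionization energy is the energy needed to remove the electron completely (n → ∞).

For a hydrogen-like ion with Z = 3, E_n = -13.6057 Z² / n² eV.

At n = 14: E_14 = -13.6057 × 3² / 14² = -0.624751531 eV
At n = ∞: E_∞ = 0 eV

Ionization energy = E_∞ - E_14 = 0 - (-0.624751531) = 0.624751531 eV
Ionization energy ≈ 0.624752 eV

This is also called the binding energy of the electron in state n = 14.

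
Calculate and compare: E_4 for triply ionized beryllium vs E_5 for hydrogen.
Be³⁺ at n = 4 (E = -13.6057 eV)

Using E_n = -13.6057 Z² / n² eV:

Be³⁺ (Z = 4) at n = 4:
E = -13.6057 × 4² / 4² = -13.6057 × 16 / 16 = -13.6057000 eV

H (Z = 1) at n = 5:
E = -13.6057 × 1² / 5² = -13.6057 × 1 / 25 = -0.5442280 eV

Since -13.6057000 eV < -0.5442280 eV,
Be³⁺ at n = 4 is more tightly bound (requires more energy to ionize).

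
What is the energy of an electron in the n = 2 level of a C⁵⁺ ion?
-122.45 eV

For hydrogen-like ions, the energy levels scale with Z²:
E_n = -13.6057 Z² / n² eV

For C⁵⁺ (Z = 6) at n = 2:
E_2 = -13.6057 × 6² / 2²
E_2 = -13.6057 × 36 / 4
E_2 = -489.8052 / 4
E_2 = -122.45 eV

The energy is 36 times more negative than hydrogen at the same n due to the stronger nuclear charge.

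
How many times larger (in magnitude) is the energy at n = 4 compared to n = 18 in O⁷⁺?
20.25000

Using E_n = -13.6057 Z² / n² eV with Z = 8:

E_4 = -13.6057 × 8² / 4² = -870.7648 / 16 = -54.42280000000 eV
E_18 = -13.6057 × 8² / 18² = -870.7648 / 324 = -2.68754567901 eV

The ratio is:
E_4/E_18 = (-54.42280000000) / (-2.68754567901)
E_4/E_18 = (-870.7648/16) / (-870.7648/324)
E_4/E_18 = 324/16
E_4/E_18 = 20.25000
(Note: the Z² factors cancel in the ratio.)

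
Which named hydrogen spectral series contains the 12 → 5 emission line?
Pfund series

The spectral series in hydrogen are named based on the final (lower) energy level:
- Lyman series: n_final = 1 (ultraviolet)
- Balmer series: n_final = 2 (visible/near-UV)
- Paschen series: n_final = 3 (infrared)
- Brackett series: n_final = 4 (infrared)
- Pfund series: n_final = 5 (far infrared)

Since this transition ends at n = 5, it belongs to the Pfund series.

For reference, this 12 → 5 line has photon energy
ΔE = 13.6057 eV × (1/5² - 1/12²) = 0.449743972 eV,
corresponding to wavelength λ = hc/ΔE = 1239.84 eV·nm / 0.449743972 eV = 2756.768 nm in the far infrared region.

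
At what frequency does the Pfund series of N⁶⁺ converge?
6.45e+15 Hz

The series limit corresponds to the transition from n = ∞ to n = 5.
This is the highest energy (shortest wavelength) transition in the Pfund series.

E_∞ = 0 eV
E_5 = -13.6057 × 7² / 5² = -26.66717200 eV

Energy at series limit:
ΔE = E_∞ - E_5 = 0 - (-26.66717200) = 26.66717200 eV
E = 26.66717200 eV × (1.602177 × 10⁻¹⁹ J/eV) = 4.2726e-18 J
f = E/h = 4.2726e-18 J / (6.62607 × 10⁻³⁴ J·s) = 6.45e+15 Hz

This energy equals the ionization energy from the n = 5 state of N⁶⁺.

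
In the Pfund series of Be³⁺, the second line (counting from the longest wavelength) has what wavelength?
290.70 nm

The lines of a series are numbered from the longest wavelength (smallest ΔE) outward; the second line is the transition from n = n_f + 2 to n_f.
The Pfund series has all transitions ending at n_f = 5.

For Be³⁺ (Z = 4), the second line (β-line) is the jump from n = 7 to n = 5:
E_7 = -13.6057 × 4² / 7² = -4.442678 eV
E_5 = -13.6057 × 4² / 5² = -8.707648 eV
ΔE = E_7 - E_5 = 4.264970 eV

λ = hc/E = 1239.84 eV·nm / 4.264970 eV
λ = 290.70 nm

This is the β-line of the Pfund series in Be³⁺.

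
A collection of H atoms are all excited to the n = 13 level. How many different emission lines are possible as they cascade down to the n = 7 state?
21

The electron can occupy levels n = 7, 8, ..., 13 during de-excitation — that is m = 13 - 7 + 1 = 7 distinct levels.

The number of distinct spectral lines equals the number of ways to choose 2 of these m levels (each pair gives one possible emission transition):

Number of lines = m(m-1)/2 = 7×6/2 = 21

These correspond to all possible transitions between the 7 levels:
13 → 12, 13 → 11, 13 → 10, 13 → 9, 13 → 8, 13 → 7, 12 → 11, 12 → 10...

Each transition produces a photon with a unique energy (and thus wavelength). This count does not depend on Z.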